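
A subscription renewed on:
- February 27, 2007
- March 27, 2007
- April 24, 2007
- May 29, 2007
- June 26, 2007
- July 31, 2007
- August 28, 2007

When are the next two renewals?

These are Tuesdays with 28, 28, 35, 28, 35, 28-day gaps.
Each is the final Tuesday of its month — May 29, 2007 is past the 28th, so '4th Tuesday' doesn't fit.
September 2007 ends with Tuesday September 25, 2007.
Last Tuesday of October 2007: October 30, 2007.

September 25, 2007; October 30, 2007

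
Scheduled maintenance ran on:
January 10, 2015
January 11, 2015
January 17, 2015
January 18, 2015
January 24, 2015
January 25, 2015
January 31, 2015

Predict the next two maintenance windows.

February 1, 2015; February 7, 2015

The gap pattern 1, 6, 1, 6, 1, 6 repeats every 2 events.
These are the Saturdays and Sundays of each week.
The following Sunday is February 1, 2015.
The following Saturday is February 7, 2015.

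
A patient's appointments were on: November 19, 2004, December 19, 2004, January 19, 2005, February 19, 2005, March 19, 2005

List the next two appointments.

Gaps: 30, 31, 31, 28 days — not constant. Every event is on the 19th of the month.
Pattern: the 19th of each month.
Next: April 2005 → April 19, 2005.
Next: May 2005 → May 19, 2005.

April 19, 2005; May 19, 2005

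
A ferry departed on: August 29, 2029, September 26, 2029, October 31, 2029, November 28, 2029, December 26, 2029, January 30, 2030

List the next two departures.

February 27, 2030; March 27, 2030

All Wednesdays; the gaps (28, 35, 28, 28, 35) vary with month length.
This is the last Wednesday of each month.
Last Wednesday of February 2030: February 27, 2030.
March 2030 ends with Wednesday March 27, 2030.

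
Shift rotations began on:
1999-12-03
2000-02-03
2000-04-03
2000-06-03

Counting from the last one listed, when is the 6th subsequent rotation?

2001-06-03

The day-of-month is always 3 (62, 60, 61 days between events).
So this recurs on the 3rd of every 2 months.
Next: August 2000 → 2000-08-03.
October 2000: 2000-10-03.
Next: December 2000 → 2000-12-03.
Next: February 2001 → 2001-02-03.
Next: April 2001 → 2001-04-03.
Next: June 2001 → 2001-06-03.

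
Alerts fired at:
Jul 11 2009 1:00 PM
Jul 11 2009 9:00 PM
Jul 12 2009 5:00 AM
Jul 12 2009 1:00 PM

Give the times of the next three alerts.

Jul 12 2009 9:00 PM, Jul 13 2009 5:00 AM, Jul 13 2009 1:00 PM

Gaps: 8, 8, 8 hours — each event is 8 hours after the previous one.
Jul 12 2009 1:00 PM + 8 h = Jul 12 2009 9:00 PM.
Jul 12 2009 9:00 PM + 8 h = Jul 13 2009 5:00 AM.
Jul 13 2009 5:00 AM + 8 h = Jul 13 2009 1:00 PM.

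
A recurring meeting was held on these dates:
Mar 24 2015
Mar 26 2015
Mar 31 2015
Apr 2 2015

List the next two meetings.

Apr 7 2015, Apr 9 2015

The gap pattern 2, 5, 2 repeats every 2 events.
These are the Tuesdays and Thursdays of each week.
Next Tuesday: Apr 7 2015.
Next Thursday: Apr 9 2015.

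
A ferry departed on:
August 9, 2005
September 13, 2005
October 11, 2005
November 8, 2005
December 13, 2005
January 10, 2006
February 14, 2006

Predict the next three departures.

Gaps: 35, 28, 28, 35, 28, 35 days — a mix of 28 and 35. Every date is a Tuesday.
Each is the 2nd Tuesday of its month.
March 2006 — 2nd Tuesday is March 14, 2006.
2nd Tuesday of April 2006: April 11, 2006.
2nd Tuesday of May 2006: May 9, 2006.

March 14, 2006; April 11, 2006; May 9, 2006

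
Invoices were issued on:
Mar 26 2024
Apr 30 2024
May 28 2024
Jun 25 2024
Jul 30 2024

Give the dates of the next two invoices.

These are Tuesdays with 35, 28, 28, 35-day gaps.
Each is the final Tuesday of its month — Apr 30 2024 is past the 28th, so '4th Tuesday' doesn't fit.
Last Tuesday of August 2024: Aug 27 2024.
September 2024 ends with Tuesday Sep 24 2024.

Aug 27 2024, Sep 24 2024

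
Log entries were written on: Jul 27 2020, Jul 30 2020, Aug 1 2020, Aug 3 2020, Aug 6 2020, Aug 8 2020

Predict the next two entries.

The gap pattern 3, 2, 2, 3, 2 repeats every 3 events.
These are the Mondays, Thursdays and Saturdays of each week.
Next Monday: Aug 10 2020.
The following Thursday is Aug 13 2020.

Aug 10 2020, Aug 13 2020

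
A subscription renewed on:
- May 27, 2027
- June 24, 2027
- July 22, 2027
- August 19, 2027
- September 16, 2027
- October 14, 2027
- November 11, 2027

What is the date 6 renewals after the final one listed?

April 27, 2028

The spacing is 28, 28, 28, 28, 28, 28 days — always 28 days.
November 11, 2027 + 28 days = December 9, 2027.
December 9, 2027 + 28 days = January 6, 2028.
January 6, 2028 + 28 days = February 3, 2028.
February 3, 2028 + 28 days = March 2, 2028.
March 2, 2028 + 28 days = March 30, 2028.
March 30, 2028 + 28 days = April 27, 2028.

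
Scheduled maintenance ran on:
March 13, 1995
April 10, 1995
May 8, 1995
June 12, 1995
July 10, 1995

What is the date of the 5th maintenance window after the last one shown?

All dates are Mondays, 28, 28, 35, 28 days apart.
Specifically, the 2nd Monday of each month.
August 1995 — 2nd Monday is August 14, 1995.
2nd Monday of September 1995: September 11, 1995.
October 1995 — 2nd Monday is October 9, 1995.
November 1995 — 2nd Monday is November 13, 1995.
December 1995 — 2nd Monday is December 11, 1995.

December 11, 1995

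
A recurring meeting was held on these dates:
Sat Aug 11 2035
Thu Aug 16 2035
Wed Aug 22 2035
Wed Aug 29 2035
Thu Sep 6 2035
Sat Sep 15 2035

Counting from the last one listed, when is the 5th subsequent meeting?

Wed Nov 14 2035

Intervals are 5, 6, 7, 8, 9 days — an arithmetic progression with common difference 1.
Next gap: 10 days. Sat Sep 15 2035 + 10 days = Tue Sep 25 2035.
Next gap: 11 days. Tue Sep 25 2035 + 11 days = Sat Oct 6 2035.
Next gap: 12 days. Sat Oct 6 2035 + 12 days = Thu Oct 18 2035.
Next gap: 13 days. Thu Oct 18 2035 + 13 days = Wed Oct 31 2035.
Next gap: 14 days. Wed Oct 31 2035 + 14 days = Wed Nov 14 2035.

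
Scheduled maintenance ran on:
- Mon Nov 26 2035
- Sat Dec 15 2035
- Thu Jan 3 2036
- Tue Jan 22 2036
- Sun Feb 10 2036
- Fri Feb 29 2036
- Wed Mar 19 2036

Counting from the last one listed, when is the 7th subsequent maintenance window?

The spacing is 19, 19, 19, 19, 19, 19 days — always 19 days.
Wed Mar 19 2036 + 19 days = Mon Apr 7 2036.
Mon Apr 7 2036 + 19 days = Sat Apr 26 2036.
Sat Apr 26 2036 + 19 days = Thu May 15 2036.
Thu May 15 2036 + 19 days = Tue Jun 3 2036.
Tue Jun 3 2036 + 19 days = Sun Jun 22 2036.
Sun Jun 22 2036 + 19 days = Fri Jul 11 2036.
Fri Jul 11 2036 + 19 days = Wed Jul 30 2036.

Wed Jul 30 2036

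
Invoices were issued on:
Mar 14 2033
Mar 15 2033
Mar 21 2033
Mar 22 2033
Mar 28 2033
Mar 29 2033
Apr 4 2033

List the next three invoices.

Every event lands on a Monday or Tuesday (gaps cycle 1, 6, 1, 6, 1, 6).
So the schedule is: every Monday and Tuesday.
Next Tuesday: Apr 5 2033.
Next Monday: Apr 11 2033.
Next Tuesday: Apr 12 2033.

Apr 5 2033, Apr 11 2033, Apr 12 2033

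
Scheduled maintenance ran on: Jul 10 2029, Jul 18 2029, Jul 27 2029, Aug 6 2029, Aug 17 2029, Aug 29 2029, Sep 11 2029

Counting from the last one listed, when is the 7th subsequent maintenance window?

Jan 8 2030

Intervals are 8, 9, 10, 11, 12, 13 days — an arithmetic progression with common difference 1.
Next gap: 14 days. Sep 11 2029 + 14 days = Sep 25 2029.
Next gap: 15 days. Sep 25 2029 + 15 days = Oct 10 2029.
Next gap: 16 days. Oct 10 2029 + 16 days = Oct 26 2029.
Next gap: 17 days. Oct 26 2029 + 17 days = Nov 12 2029.
Next gap: 18 days. Nov 12 2029 + 18 days = Nov 30 2029.
Next gap: 19 days. Nov 30 2029 + 19 days = Dec 19 2029.
Next gap: 20 days. Dec 19 2029 + 20 days = Jan 8 2030.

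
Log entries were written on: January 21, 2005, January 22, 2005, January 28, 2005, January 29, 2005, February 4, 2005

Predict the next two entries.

February 5, 2005; February 11, 2005

Every event lands on a Friday or Saturday (gaps cycle 1, 6, 1, 6).
So the schedule is: every Friday and Saturday.
Next Saturday: February 5, 2005.
Next Friday: February 11, 2005.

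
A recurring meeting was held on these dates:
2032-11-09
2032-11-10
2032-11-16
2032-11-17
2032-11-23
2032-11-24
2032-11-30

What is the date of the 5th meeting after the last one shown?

2032-12-15

Every event lands on a Tuesday or Wednesday (gaps cycle 1, 6, 1, 6, 1, 6).
So the schedule is: every Tuesday and Wednesday.
The following Wednesday is 2032-12-01.
The following Tuesday is 2032-12-07.
Next Wednesday: 2032-12-08.
Next Tuesday: 2032-12-14.
The following Wednesday is 2032-12-15.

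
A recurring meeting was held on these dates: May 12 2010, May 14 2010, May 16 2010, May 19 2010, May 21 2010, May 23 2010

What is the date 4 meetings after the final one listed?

Jun 2 2010

The gap pattern 2, 2, 3, 2, 2 repeats every 3 events.
These are the Wednesdays, Fridays and Sundays of each week.
Next Wednesday: May 26 2010.
The following Friday is May 28 2010.
Next Sunday: May 30 2010.
Next Wednesday: Jun 2 2010.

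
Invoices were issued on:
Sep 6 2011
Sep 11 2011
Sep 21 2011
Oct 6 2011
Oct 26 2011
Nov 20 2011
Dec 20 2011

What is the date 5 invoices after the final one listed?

Aug 1 2012

The spacing grows by 5 each time: 5, 10, 15, 20, 25, 30 days.
Next gap: 35 days. Dec 20 2011 + 35 days = Jan 24 2012.
Next gap: 40 days. Jan 24 2012 + 40 days = Mar 4 2012.
Next gap: 45 days. Mar 4 2012 + 45 days = Apr 18 2012.
Next gap: 50 days. Apr 18 2012 + 50 days = Jun 7 2012.
Next gap: 55 days. Jun 7 2012 + 55 days = Aug 1 2012.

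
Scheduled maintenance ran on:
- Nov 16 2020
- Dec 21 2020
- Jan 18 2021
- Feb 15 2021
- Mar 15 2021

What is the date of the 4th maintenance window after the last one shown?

Jul 19 2021

All dates are Mondays, 35, 28, 28, 28 days apart.
Specifically, the 3rd Monday of each month.
3rd Monday of April 2021: Apr 19 2021.
May 2021 — 3rd Monday is May 17 2021.
June 2021 — 3rd Monday is Jun 21 2021.
July 2021 — 3rd Monday is Jul 19 2021.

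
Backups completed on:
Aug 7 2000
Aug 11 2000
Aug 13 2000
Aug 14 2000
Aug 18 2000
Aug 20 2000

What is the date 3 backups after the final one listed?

Aug 27 2000

The gap pattern 4, 2, 1, 4, 2 repeats every 3 events.
These are the Mondays, Fridays and Sundays of each week.
Next Monday: Aug 21 2000.
Next Friday: Aug 25 2000.
The following Sunday is Aug 27 2000.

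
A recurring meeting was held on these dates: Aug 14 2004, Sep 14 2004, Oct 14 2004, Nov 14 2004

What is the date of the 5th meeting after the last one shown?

The day-of-month is always 14 (31, 30, 31 days between events).
So this recurs on the 14th of each month.
Next: December 2004 → Dec 14 2004.
January 2005: Jan 14 2005.
February 2005: Feb 14 2005.
March 2005: Mar 14 2005.
April 2005: Apr 14 2005.

Apr 14 2005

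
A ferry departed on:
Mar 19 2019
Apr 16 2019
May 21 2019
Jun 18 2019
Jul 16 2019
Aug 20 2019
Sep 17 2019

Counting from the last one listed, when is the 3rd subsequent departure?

Gaps: 28, 35, 28, 28, 35, 28 days — a mix of 28 and 35. Every date is a Tuesday.
Each is the 3rd Tuesday of its month.
October 2019 — 3rd Tuesday is Oct 15 2019.
November 2019 — 3rd Tuesday is Nov 19 2019.
December 2019 — 3rd Tuesday is Dec 17 2019.

Dec 17 2019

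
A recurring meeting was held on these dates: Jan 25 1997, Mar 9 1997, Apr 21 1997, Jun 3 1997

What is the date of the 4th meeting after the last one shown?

Nov 22 1997

Every event comes 43 days after the last (43, 43, 43).
Jun 3 1997 + 43 days = Jul 16 1997.
Jul 16 1997 + 43 days = Aug 28 1997.
Aug 28 1997 + 43 days = Oct 10 1997.
Oct 10 1997 + 43 days = Nov 22 1997.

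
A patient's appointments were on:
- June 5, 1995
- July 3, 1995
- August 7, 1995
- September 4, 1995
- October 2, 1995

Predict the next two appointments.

November 6, 1995; December 4, 1995

These are Mondays at 28- or 35-day spacing (28, 35, 28, 28).
The pattern: 1st Monday of the month.
1st Monday of November 1995: November 6, 1995.
1st Monday of December 1995: December 4, 1995.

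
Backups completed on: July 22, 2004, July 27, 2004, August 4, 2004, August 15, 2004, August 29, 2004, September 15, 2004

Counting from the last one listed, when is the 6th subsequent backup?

February 27, 2005

Intervals are 5, 8, 11, 14, 17 days — an arithmetic progression with common difference 3.
Next gap: 20 days. September 15, 2004 + 20 days = October 5, 2004.
Next gap: 23 days. October 5, 2004 + 23 days = October 28, 2004.
Next gap: 26 days. October 28, 2004 + 26 days = November 23, 2004.
Next gap: 29 days. November 23, 2004 + 29 days = December 22, 2004.
Next gap: 32 days. December 22, 2004 + 32 days = January 23, 2005.
Next gap: 35 days. January 23, 2005 + 35 days = February 27, 2005.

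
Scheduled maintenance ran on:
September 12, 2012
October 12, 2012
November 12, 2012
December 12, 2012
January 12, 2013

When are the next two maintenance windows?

Gaps: 30, 31, 30, 31 days — not constant. Every event is on the 12th of the month.
Pattern: the 12th of each month.
Next: February 2013 → February 12, 2013.
March 2013: March 12, 2013.

February 12, 2013; March 12, 2013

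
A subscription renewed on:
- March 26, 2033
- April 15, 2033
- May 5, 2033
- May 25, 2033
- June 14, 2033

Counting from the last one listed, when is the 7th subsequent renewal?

Every event comes 20 days after the last (20, 20, 20, 20).
June 14, 2033 + 20 days = July 4, 2033.
July 4, 2033 + 20 days = July 24, 2033.
July 24, 2033 + 20 days = August 13, 2033.
August 13, 2033 + 20 days = September 2, 2033.
September 2, 2033 + 20 days = September 22, 2033.
September 22, 2033 + 20 days = October 12, 2033.
October 12, 2033 + 20 days = November 1, 2033.

November 1, 2033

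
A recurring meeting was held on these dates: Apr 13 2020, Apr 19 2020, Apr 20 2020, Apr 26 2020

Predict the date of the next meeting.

The gap pattern 6, 1, 6 repeats every 2 events.
These are the Mondays and Sundays of each week.
The following Monday is Apr 27 2020.

Apr 27 2020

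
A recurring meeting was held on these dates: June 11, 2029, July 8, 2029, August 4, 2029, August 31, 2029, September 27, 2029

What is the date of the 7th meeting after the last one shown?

April 4, 2030

Every event comes 27 days after the last (27, 27, 27, 27).
September 27, 2029 + 27 days = October 24, 2029.
October 24, 2029 + 27 days = November 20, 2029.
November 20, 2029 + 27 days = December 17, 2029.
December 17, 2029 + 27 days = January 13, 2030.
January 13, 2030 + 27 days = February 9, 2030.
February 9, 2030 + 27 days = March 8, 2030.
March 8, 2030 + 27 days = April 4, 2030.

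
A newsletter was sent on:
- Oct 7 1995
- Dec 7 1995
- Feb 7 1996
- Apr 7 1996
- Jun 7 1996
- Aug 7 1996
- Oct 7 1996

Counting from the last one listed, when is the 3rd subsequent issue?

Apr 7 1997

Each date is the 7th; the gaps (61, 62, 60, 61, 61, 61) track the month lengths.
The rule is the 7th of every 2 months.
December 1996: Dec 7 1996.
February 1997: Feb 7 1997.
April 1997: Apr 7 1997.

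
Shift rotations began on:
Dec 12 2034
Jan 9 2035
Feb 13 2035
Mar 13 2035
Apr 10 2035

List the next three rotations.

All dates are Tuesdays, 28, 35, 28, 28 days apart.
Specifically, the 2nd Tuesday of each month.
May 2035 — 2nd Tuesday is May 8 2035.
2nd Tuesday of June 2035: Jun 12 2035.
2nd Tuesday of July 2035: Jul 10 2035.

May 8 2035, Jun 12 2035, Jul 10 2035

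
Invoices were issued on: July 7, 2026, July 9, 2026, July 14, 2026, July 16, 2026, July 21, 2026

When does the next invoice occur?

Gaps: 2, 5, 2, 5 days — not constant, but cyclic with period 2.
The events fall on every Tuesday and Thursday.
The following Thursday is July 23, 2026.

July 23, 2026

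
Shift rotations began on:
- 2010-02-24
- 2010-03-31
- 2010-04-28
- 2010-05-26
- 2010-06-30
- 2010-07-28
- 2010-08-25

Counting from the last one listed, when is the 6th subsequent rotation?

2011-02-23

These are Wednesdays with 35, 28, 28, 35, 28, 28-day gaps.
Each is the final Wednesday of its month — 2010-03-31 is past the 28th, so '4th Wednesday' doesn't fit.
September 2010 ends with Wednesday 2010-09-29.
Last Wednesday of October 2010: 2010-10-27.
November 2010 ends with Wednesday 2010-11-24.
December 2010 ends with Wednesday 2010-12-29.
January 2011 ends with Wednesday 2011-01-26.
February 2011 ends with Wednesday 2011-02-23.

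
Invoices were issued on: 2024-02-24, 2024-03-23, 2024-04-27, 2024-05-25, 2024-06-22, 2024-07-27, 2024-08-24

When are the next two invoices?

2024-09-28, 2024-10-26

All dates are Saturdays, 28, 35, 28, 28, 35, 28 days apart.
Specifically, the 4th Saturday of each month.
4th Saturday of September 2024: 2024-09-28.
4th Saturday of October 2024: 2024-10-26.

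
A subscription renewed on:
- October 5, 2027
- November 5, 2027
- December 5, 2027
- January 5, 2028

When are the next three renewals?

February 5, 2028; March 5, 2028; April 5, 2028

Gaps: 31, 30, 31 days — not constant. Every event is on the 5th of the month.
Pattern: the 5th of each month.
February 2028: February 5, 2028.
March 2028: March 5, 2028.
Next: April 2028 → April 5, 2028.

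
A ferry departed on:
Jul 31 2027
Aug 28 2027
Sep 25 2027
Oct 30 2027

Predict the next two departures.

Every date is a Saturday; gaps 28, 28, 35 days.
Each is the last Saturday of its month (at least one falls on the 29th or later, ruling out '4th Saturday').
November 2027 ends with Saturday Nov 27 2027.
Last Saturday of December 2027: Dec 25 2027.

Nov 27 2027, Dec 25 2027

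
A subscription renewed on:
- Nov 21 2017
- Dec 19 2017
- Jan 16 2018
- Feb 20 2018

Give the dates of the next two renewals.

All dates are Tuesdays, 28, 28, 35 days apart.
Specifically, the 3rd Tuesday of each month.
March 2018 — 3rd Tuesday is Mar 20 2018.
April 2018 — 3rd Tuesday is Apr 17 2018.

Mar 20 2018, Apr 17 2018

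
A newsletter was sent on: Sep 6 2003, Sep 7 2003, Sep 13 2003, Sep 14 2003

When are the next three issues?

Sep 20 2003, Sep 21 2003, Sep 27 2003

Gaps: 1, 6, 1 days — not constant, but cyclic with period 2.
The events fall on every Saturday and Sunday.
Next Saturday: Sep 20 2003.
Next Sunday: Sep 21 2003.
Next Saturday: Sep 27 2003.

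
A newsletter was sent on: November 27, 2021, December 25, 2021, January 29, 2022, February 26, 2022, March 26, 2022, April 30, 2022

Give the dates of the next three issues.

May 28, 2022; June 25, 2022; July 30, 2022

Every date is a Saturday; gaps 28, 35, 28, 28, 35 days.
Each is the last Saturday of its month (at least one falls on the 29th or later, ruling out '4th Saturday').
May 2022 ends with Saturday May 28, 2022.
Last Saturday of June 2022: June 25, 2022.
Last Saturday of July 2022: July 30, 2022.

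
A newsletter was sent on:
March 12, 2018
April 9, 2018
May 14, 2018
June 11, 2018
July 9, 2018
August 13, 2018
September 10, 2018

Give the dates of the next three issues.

These are Mondays at 28- or 35-day spacing (28, 35, 28, 28, 35, 28).
The pattern: 2nd Monday of the month.
October 2018 — 2nd Monday is October 8, 2018.
2nd Monday of November 2018: November 12, 2018.
December 2018 — 2nd Monday is December 10, 2018.

October 8, 2018; November 12, 2018; December 10, 2018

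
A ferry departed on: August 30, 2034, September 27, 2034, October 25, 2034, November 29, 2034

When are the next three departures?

December 27, 2034; January 31, 2035; February 28, 2035

All Wednesdays; the gaps (28, 28, 35) vary with month length.
This is the last Wednesday of each month.
December 2034 ends with Wednesday December 27, 2034.
January 2035 ends with Wednesday January 31, 2035.
February 2035 ends with Wednesday February 28, 2035.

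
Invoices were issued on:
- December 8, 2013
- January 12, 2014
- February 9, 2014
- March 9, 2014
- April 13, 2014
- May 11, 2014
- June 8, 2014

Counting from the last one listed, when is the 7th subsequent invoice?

Gaps: 35, 28, 28, 35, 28, 28 days — a mix of 28 and 35. Every date is a Sunday.
Each is the 2nd Sunday of its month.
2nd Sunday of July 2014: July 13, 2014.
August 2014 — 2nd Sunday is August 10, 2014.
2nd Sunday of September 2014: September 14, 2014.
2nd Sunday of October 2014: October 12, 2014.
November 2014 — 2nd Sunday is November 9, 2014.
December 2014 — 2nd Sunday is December 14, 2014.
January 2015 — 2nd Sunday is January 11, 2015.

January 11, 2015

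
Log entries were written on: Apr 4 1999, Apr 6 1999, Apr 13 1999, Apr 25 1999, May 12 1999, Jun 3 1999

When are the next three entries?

Jun 30 1999, Aug 1 1999, Sep 7 1999

Gaps: 2, 7, 12, 17, 22 days — each gap is 5 larger than the previous one.
Next gap: 27 days. Jun 3 1999 + 27 days = Jun 30 1999.
Next gap: 32 days. Jun 30 1999 + 32 days = Aug 1 1999.
Next gap: 37 days. Aug 1 1999 + 37 days = Sep 7 1999.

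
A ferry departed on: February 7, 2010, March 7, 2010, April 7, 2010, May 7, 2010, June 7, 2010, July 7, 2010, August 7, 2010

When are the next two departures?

September 7, 2010; October 7, 2010

Each date is the 7th; the gaps (28, 31, 30, 31, 30, 31) track the month lengths.
The rule is the 7th of each month.
Next: September 2010 → September 7, 2010.
Next: October 2010 → October 7, 2010.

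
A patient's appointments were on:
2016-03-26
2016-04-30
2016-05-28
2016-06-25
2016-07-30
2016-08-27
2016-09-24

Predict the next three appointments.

2016-10-29, 2016-11-26, 2016-12-31

All Saturdays; the gaps (35, 28, 28, 35, 28, 28) vary with month length.
This is the last Saturday of each month.
Last Saturday of October 2016: 2016-10-29.
Last Saturday of November 2016: 2016-11-26.
December 2016 ends with Saturday 2016-12-31.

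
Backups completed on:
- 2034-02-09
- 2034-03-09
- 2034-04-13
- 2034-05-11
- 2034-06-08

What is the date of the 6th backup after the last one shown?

2034-12-14

These are Thursdays at 28- or 35-day spacing (28, 35, 28, 28).
The pattern: 2nd Thursday of the month.
July 2034 — 2nd Thursday is 2034-07-13.
2nd Thursday of August 2034: 2034-08-10.
2nd Thursday of September 2034: 2034-09-14.
October 2034 — 2nd Thursday is 2034-10-12.
November 2034 — 2nd Thursday is 2034-11-09.
2nd Thursday of December 2034: 2034-12-14.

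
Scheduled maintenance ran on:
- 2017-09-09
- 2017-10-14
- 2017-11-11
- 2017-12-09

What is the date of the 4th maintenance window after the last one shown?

2018-04-14

All dates are Saturdays, 35, 28, 28 days apart.
Specifically, the 2nd Saturday of each month.
January 2018 — 2nd Saturday is 2018-01-13.
February 2018 — 2nd Saturday is 2018-02-10.
March 2018 — 2nd Saturday is 2018-03-10.
2nd Saturday of April 2018: 2018-04-14.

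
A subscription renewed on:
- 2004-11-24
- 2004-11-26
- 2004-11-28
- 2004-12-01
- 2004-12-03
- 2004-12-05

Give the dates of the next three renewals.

The gap pattern 2, 2, 3, 2, 2 repeats every 3 events.
These are the Wednesdays, Fridays and Sundays of each week.
The following Wednesday is 2004-12-08.
The following Friday is 2004-12-10.
The following Sunday is 2004-12-12.

2004-12-08, 2004-12-10, 2004-12-12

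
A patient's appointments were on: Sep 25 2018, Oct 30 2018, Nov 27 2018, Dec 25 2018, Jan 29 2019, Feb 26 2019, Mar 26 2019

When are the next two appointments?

Apr 30 2019, May 28 2019

Every date is a Tuesday; gaps 35, 28, 28, 35, 28, 28 days.
Each is the last Tuesday of its month (at least one falls on the 29th or later, ruling out '4th Tuesday').
April 2019 ends with Tuesday Apr 30 2019.
Last Tuesday of May 2019: May 28 2019.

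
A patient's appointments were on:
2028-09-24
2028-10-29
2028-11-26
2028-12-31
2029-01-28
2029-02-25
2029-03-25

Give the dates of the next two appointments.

2029-04-29, 2029-05-27

Every date is a Sunday; gaps 35, 28, 35, 28, 28, 28 days.
Each is the last Sunday of its month (at least one falls on the 29th or later, ruling out '4th Sunday').
April 2029 ends with Sunday 2029-04-29.
Last Sunday of May 2029: 2029-05-27.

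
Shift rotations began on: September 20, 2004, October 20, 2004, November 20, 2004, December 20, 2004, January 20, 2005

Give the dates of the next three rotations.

Each date is the 20th; the gaps (30, 31, 30, 31) track the month lengths.
The rule is the 20th of each month.
February 2005: February 20, 2005.
Next: March 2005 → March 20, 2005.
April 2005: April 20, 2005.

February 20, 2005; March 20, 2005; April 20, 2005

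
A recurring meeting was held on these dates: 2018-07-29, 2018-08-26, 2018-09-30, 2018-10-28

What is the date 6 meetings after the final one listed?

2019-04-28

All Sundays; the gaps (28, 35, 28) vary with month length.
This is the last Sunday of each month.
Last Sunday of November 2018: 2018-11-25.
Last Sunday of December 2018: 2018-12-30.
January 2019 ends with Sunday 2019-01-27.
February 2019 ends with Sunday 2019-02-24.
March 2019 ends with Sunday 2019-03-31.
April 2019 ends with Sunday 2019-04-28.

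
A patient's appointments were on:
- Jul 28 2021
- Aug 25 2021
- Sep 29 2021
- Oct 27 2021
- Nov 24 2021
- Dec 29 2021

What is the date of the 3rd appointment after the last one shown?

Mar 30 2022

These are Wednesdays with 28, 35, 28, 28, 35-day gaps.
Each is the final Wednesday of its month — Sep 29 2021 is past the 28th, so '4th Wednesday' doesn't fit.
January 2022 ends with Wednesday Jan 26 2022.
February 2022 ends with Wednesday Feb 23 2022.
Last Wednesday of March 2022: Mar 30 2022.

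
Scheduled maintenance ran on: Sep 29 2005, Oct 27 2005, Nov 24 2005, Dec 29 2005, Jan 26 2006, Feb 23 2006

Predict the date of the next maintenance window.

Mar 30 2006

Every date is a Thursday; gaps 28, 28, 35, 28, 28 days.
Each is the last Thursday of its month (at least one falls on the 29th or later, ruling out '4th Thursday').
Last Thursday of March 2006: Mar 30 2006.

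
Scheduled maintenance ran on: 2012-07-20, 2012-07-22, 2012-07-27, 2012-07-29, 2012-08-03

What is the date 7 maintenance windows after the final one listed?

Gaps: 2, 5, 2, 5 days — not constant, but cyclic with period 2.
The events fall on every Friday and Sunday.
The following Sunday is 2012-08-05.
Next Friday: 2012-08-10.
The following Sunday is 2012-08-12.
The following Friday is 2012-08-17.
Next Sunday: 2012-08-19.
Next Friday: 2012-08-24.
Next Sunday: 2012-08-26.

2012-08-26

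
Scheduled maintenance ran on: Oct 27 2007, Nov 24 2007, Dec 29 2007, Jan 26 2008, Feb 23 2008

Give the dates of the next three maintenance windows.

Mar 29 2008, Apr 26 2008, May 31 2008

These are Saturdays with 28, 35, 28, 28-day gaps.
Each is the final Saturday of its month — Dec 29 2007 is past the 28th, so '4th Saturday' doesn't fit.
March 2008 ends with Saturday Mar 29 2008.
April 2008 ends with Saturday Apr 26 2008.
Last Saturday of May 2008: May 31 2008.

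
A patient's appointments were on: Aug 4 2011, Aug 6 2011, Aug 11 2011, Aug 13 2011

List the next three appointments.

Gaps: 2, 5, 2 days — not constant, but cyclic with period 2.
The events fall on every Thursday and Saturday.
Next Thursday: Aug 18 2011.
Next Saturday: Aug 20 2011.
Next Thursday: Aug 25 2011.

Aug 18 2011, Aug 20 2011, Aug 25 2011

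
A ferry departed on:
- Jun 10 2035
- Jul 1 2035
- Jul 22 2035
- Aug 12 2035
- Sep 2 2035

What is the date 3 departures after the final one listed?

Nov 4 2035

Gaps between consecutive events: 21, 21, 21, 21 days — a constant 21-day interval.
Sep 2 2035 + 21 days = Sep 23 2035.
Sep 23 2035 + 21 days = Oct 14 2035.
Oct 14 2035 + 21 days = Nov 4 2035.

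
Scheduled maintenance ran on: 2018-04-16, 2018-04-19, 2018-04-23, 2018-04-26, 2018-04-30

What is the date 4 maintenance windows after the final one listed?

Every event lands on a Monday or Thursday (gaps cycle 3, 4, 3, 4).
So the schedule is: every Monday and Thursday.
The following Thursday is 2018-05-03.
The following Monday is 2018-05-07.
Next Thursday: 2018-05-10.
Next Monday: 2018-05-14.

2018-05-14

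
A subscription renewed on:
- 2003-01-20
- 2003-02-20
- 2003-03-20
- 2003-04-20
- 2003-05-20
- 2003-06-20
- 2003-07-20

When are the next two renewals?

2003-08-20, 2003-09-20

Gaps: 31, 28, 31, 30, 31, 30 days — not constant. Every event is on the 20th of the month.
Pattern: the 20th of each month.
Next: August 2003 → 2003-08-20.
Next: September 2003 → 2003-09-20.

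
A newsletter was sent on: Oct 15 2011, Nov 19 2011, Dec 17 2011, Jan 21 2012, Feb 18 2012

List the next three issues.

These are Saturdays at 28- or 35-day spacing (35, 28, 35, 28).
The pattern: 3rd Saturday of the month.
March 2012 — 3rd Saturday is Mar 17 2012.
April 2012 — 3rd Saturday is Apr 21 2012.
3rd Saturday of May 2012: May 19 2012.

Mar 17 2012, Apr 21 2012, May 19 2012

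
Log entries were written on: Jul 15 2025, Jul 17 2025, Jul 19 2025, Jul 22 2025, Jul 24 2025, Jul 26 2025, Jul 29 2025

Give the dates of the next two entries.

Every event lands on a Tuesday or Thursday or Saturday (gaps cycle 2, 2, 3, 2, 2, 3).
So the schedule is: every Tuesday, Thursday and Saturday.
Next Thursday: Jul 31 2025.
The following Saturday is Aug 2 2025.

Jul 31 2025, Aug 2 2025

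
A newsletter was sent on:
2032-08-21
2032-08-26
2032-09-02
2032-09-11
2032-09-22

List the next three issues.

2032-10-05, 2032-10-20, 2032-11-06

Intervals are 5, 7, 9, 11 days — an arithmetic progression with common difference 2.
Next gap: 13 days. 2032-09-22 + 13 days = 2032-10-05.
Next gap: 15 days. 2032-10-05 + 15 days = 2032-10-20.
Next gap: 17 days. 2032-10-20 + 17 days = 2032-11-06.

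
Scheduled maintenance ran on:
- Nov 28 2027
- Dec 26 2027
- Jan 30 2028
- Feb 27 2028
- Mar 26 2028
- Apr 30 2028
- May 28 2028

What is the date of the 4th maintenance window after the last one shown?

All Sundays; the gaps (28, 35, 28, 28, 35, 28) vary with month length.
This is the last Sunday of each month.
June 2028 ends with Sunday Jun 25 2028.
Last Sunday of July 2028: Jul 30 2028.
August 2028 ends with Sunday Aug 27 2028.
Last Sunday of September 2028: Sep 24 2028.

Sep 24 2028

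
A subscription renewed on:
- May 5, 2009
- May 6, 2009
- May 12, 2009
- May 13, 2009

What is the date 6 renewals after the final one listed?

The gap pattern 1, 6, 1 repeats every 2 events.
These are the Tuesdays and Wednesdays of each week.
The following Tuesday is May 19, 2009.
The following Wednesday is May 20, 2009.
Next Tuesday: May 26, 2009.
Next Wednesday: May 27, 2009.
The following Tuesday is June 2, 2009.
The following Wednesday is June 3, 2009.

June 3, 2009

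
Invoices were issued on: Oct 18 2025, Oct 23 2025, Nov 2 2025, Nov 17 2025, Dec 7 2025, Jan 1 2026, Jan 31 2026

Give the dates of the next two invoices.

Intervals are 5, 10, 15, 20, 25, 30 days — an arithmetic progression with common difference 5.
Next gap: 35 days. Jan 31 2026 + 35 days = Mar 7 2026.
Next gap: 40 days. Mar 7 2026 + 40 days = Apr 16 2026.

Mar 7 2026, Apr 16 2026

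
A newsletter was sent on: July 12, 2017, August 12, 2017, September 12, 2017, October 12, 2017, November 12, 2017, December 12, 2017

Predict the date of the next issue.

Each date is the 12th; the gaps (31, 31, 30, 31, 30) track the month lengths.
The rule is the 12th of each month.
January 2018: January 12, 2018.

January 12, 2018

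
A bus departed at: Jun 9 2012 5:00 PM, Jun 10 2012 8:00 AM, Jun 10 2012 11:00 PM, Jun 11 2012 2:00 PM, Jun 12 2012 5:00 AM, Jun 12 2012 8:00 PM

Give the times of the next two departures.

The interval is a steady 15 hours (15, 15, 15, 15, 15).
Jun 12 2012 8:00 PM + 15 h = Jun 13 2012 11:00 AM.
Jun 13 2012 11:00 AM + 15 h = Jun 14 2012 2:00 AM.

Jun 13 2012 11:00 AM, Jun 14 2012 2:00 AM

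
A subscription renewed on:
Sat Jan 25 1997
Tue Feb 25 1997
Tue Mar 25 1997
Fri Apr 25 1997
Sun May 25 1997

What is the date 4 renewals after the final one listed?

Thu Sep 25 1997

Gaps: 31, 28, 31, 30 days — not constant. Every event is on the 25th of the month.
Pattern: the 25th of each month.
June 1997: Wed Jun 25 1997.
Next: July 1997 → Fri Jul 25 1997.
Next: August 1997 → Mon Aug 25 1997.
Next: September 1997 → Thu Sep 25 1997.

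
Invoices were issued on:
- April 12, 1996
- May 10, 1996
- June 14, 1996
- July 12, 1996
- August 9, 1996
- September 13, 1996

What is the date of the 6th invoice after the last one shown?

March 14, 1997

All dates are Fridays, 28, 35, 28, 28, 35 days apart.
Specifically, the 2nd Friday of each month.
October 1996 — 2nd Friday is October 11, 1996.
2nd Friday of November 1996: November 8, 1996.
2nd Friday of December 1996: December 13, 1996.
January 1997 — 2nd Friday is January 10, 1997.
February 1997 — 2nd Friday is February 14, 1997.
2nd Friday of March 1997: March 14, 1997.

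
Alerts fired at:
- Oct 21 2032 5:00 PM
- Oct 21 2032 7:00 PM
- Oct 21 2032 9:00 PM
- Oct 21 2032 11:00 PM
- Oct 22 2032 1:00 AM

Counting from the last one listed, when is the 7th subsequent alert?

Oct 22 2032 3:00 PM

Gaps: 2, 2, 2, 2 hours — each event is 2 hours after the previous one.
Oct 22 2032 1:00 AM + 2 h = Oct 22 2032 3:00 AM.
Oct 22 2032 3:00 AM + 2 h = Oct 22 2032 5:00 AM.
Oct 22 2032 5:00 AM + 2 h = Oct 22 2032 7:00 AM.
Oct 22 2032 7:00 AM + 2 h = Oct 22 2032 9:00 AM.
Oct 22 2032 9:00 AM + 2 h = Oct 22 2032 11:00 AM.
Oct 22 2032 11:00 AM + 2 h = Oct 22 2032 1:00 PM.
Oct 22 2032 1:00 PM + 2 h = Oct 22 2032 3:00 PM.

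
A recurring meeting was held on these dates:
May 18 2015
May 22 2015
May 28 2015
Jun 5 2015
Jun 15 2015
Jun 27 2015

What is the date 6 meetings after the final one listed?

Oct 19 2015

The spacing grows by 2 each time: 4, 6, 8, 10, 12 days.
Next gap: 14 days. Jun 27 2015 + 14 days = Jul 11 2015.
Next gap: 16 days. Jul 11 2015 + 16 days = Jul 27 2015.
Next gap: 18 days. Jul 27 2015 + 18 days = Aug 14 2015.
Next gap: 20 days. Aug 14 2015 + 20 days = Sep 3 2015.
Next gap: 22 days. Sep 3 2015 + 22 days = Sep 25 2015.
Next gap: 24 days. Sep 25 2015 + 24 days = Oct 19 2015.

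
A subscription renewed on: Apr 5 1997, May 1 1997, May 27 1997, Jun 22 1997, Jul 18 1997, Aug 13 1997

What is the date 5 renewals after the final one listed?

Dec 21 1997

Gaps between consecutive events: 26, 26, 26, 26, 26 days — a constant 26-day interval.
Aug 13 1997 + 26 days = Sep 8 1997.
Sep 8 1997 + 26 days = Oct 4 1997.
Oct 4 1997 + 26 days = Oct 30 1997.
Oct 30 1997 + 26 days = Nov 25 1997.
Nov 25 1997 + 26 days = Dec 21 1997.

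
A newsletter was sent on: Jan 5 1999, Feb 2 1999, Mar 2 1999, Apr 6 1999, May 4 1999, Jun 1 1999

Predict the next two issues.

All dates are Tuesdays, 28, 28, 35, 28, 28 days apart.
Specifically, the 1st Tuesday of each month.
1st Tuesday of July 1999: Jul 6 1999.
August 1999 — 1st Tuesday is Aug 3 1999.

Jul 6 1999, Aug 3 1999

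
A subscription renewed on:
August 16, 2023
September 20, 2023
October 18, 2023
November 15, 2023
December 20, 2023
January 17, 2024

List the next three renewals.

Gaps: 35, 28, 28, 35, 28 days — a mix of 28 and 35. Every date is a Wednesday.
Each is the 3rd Wednesday of its month.
3rd Wednesday of February 2024: February 21, 2024.
3rd Wednesday of March 2024: March 20, 2024.
3rd Wednesday of April 2024: April 17, 2024.

February 21, 2024; March 20, 2024; April 17, 2024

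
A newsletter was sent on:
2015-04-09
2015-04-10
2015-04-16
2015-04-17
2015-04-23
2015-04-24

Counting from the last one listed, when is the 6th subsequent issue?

2015-05-15

The gap pattern 1, 6, 1, 6, 1 repeats every 2 events.
These are the Thursdays and Fridays of each week.
The following Thursday is 2015-04-30.
The following Friday is 2015-05-01.
The following Thursday is 2015-05-07.
Next Friday: 2015-05-08.
Next Thursday: 2015-05-14.
The following Friday is 2015-05-15.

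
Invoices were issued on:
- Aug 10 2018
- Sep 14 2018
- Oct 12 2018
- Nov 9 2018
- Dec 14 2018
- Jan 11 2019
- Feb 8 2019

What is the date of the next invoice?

Mar 8 2019

Gaps: 35, 28, 28, 35, 28, 28 days — a mix of 28 and 35. Every date is a Friday.
Each is the 2nd Friday of its month.
2nd Friday of March 2019: Mar 8 2019.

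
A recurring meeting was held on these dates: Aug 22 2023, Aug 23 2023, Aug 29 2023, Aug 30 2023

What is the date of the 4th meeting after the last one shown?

The gap pattern 1, 6, 1 repeats every 2 events.
These are the Tuesdays and Wednesdays of each week.
The following Tuesday is Sep 5 2023.
The following Wednesday is Sep 6 2023.
Next Tuesday: Sep 12 2023.
The following Wednesday is Sep 13 2023.

Sep 13 2023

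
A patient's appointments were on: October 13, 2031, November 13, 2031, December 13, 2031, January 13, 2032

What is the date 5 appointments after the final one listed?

June 13, 2032

The day-of-month is always 13 (31, 30, 31 days between events).
So this recurs on the 13th of each month.
Next: February 2032 → February 13, 2032.
March 2032: March 13, 2032.
April 2032: April 13, 2032.
May 2032: May 13, 2032.
Next: June 2032 → June 13, 2032.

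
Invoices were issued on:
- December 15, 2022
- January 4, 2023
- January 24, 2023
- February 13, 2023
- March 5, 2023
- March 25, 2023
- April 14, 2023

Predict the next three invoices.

Every event comes 20 days after the last (20, 20, 20, 20, 20, 20).
April 14, 2023 + 20 days = May 4, 2023.
May 4, 2023 + 20 days = May 24, 2023.
May 24, 2023 + 20 days = June 13, 2023.

May 4, 2023; May 24, 2023; June 13, 2023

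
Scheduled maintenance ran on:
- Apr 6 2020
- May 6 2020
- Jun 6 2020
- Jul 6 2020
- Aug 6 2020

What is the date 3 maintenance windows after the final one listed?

The day-of-month is always 6 (30, 31, 30, 31 days between events).
So this recurs on the 6th of each month.
Next: September 2020 → Sep 6 2020.
October 2020: Oct 6 2020.
November 2020: Nov 6 2020.

Nov 6 2020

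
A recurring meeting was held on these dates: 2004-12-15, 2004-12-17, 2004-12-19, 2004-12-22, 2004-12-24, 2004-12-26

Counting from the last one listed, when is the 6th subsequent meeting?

Gaps: 2, 2, 3, 2, 2 days — not constant, but cyclic with period 3.
The events fall on every Wednesday, Friday and Sunday.
The following Wednesday is 2004-12-29.
Next Friday: 2004-12-31.
The following Sunday is 2005-01-02.
Next Wednesday: 2005-01-05.
Next Friday: 2005-01-07.
The following Sunday is 2005-01-09.

2005-01-09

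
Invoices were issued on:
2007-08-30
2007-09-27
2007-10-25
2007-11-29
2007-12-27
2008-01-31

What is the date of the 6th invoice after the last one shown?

2008-07-31

Every date is a Thursday; gaps 28, 28, 35, 28, 35 days.
Each is the last Thursday of its month (at least one falls on the 29th or later, ruling out '4th Thursday').
Last Thursday of February 2008: 2008-02-28.
Last Thursday of March 2008: 2008-03-27.
Last Thursday of April 2008: 2008-04-24.
Last Thursday of May 2008: 2008-05-29.
June 2008 ends with Thursday 2008-06-26.
July 2008 ends with Thursday 2008-07-31.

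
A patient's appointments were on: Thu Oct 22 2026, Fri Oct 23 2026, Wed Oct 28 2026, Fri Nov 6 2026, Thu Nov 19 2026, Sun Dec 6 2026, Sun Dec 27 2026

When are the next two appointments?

Thu Jan 21 2027, Fri Feb 19 2027

The spacing grows by 4 each time: 1, 5, 9, 13, 17, 21 days.
Next gap: 25 days. Sun Dec 27 2026 + 25 days = Thu Jan 21 2027.
Next gap: 29 days. Thu Jan 21 2027 + 29 days = Fri Feb 19 2027.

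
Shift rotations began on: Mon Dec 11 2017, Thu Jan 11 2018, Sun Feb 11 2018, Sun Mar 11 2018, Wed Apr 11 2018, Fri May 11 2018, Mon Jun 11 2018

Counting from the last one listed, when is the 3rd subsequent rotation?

The day-of-month is always 11 (31, 31, 28, 31, 30, 31 days between events).
So this recurs on the 11th of each month.
July 2018: Wed Jul 11 2018.
August 2018: Sat Aug 11 2018.
September 2018: Tue Sep 11 2018.

Tue Sep 11 2018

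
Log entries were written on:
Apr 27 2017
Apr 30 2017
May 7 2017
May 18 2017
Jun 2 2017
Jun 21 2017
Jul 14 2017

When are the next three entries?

Gaps: 3, 7, 11, 15, 19, 23 days — each gap is 4 larger than the previous one.
Next gap: 27 days. Jul 14 2017 + 27 days = Aug 10 2017.
Next gap: 31 days. Aug 10 2017 + 31 days = Sep 10 2017.
Next gap: 35 days. Sep 10 2017 + 35 days = Oct 15 2017.

Aug 10 2017, Sep 10 2017, Oct 15 2017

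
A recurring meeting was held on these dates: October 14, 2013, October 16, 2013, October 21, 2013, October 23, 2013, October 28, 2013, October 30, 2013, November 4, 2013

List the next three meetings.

November 6, 2013; November 11, 2013; November 13, 2013

Every event lands on a Monday or Wednesday (gaps cycle 2, 5, 2, 5, 2, 5).
So the schedule is: every Monday and Wednesday.
The following Wednesday is November 6, 2013.
The following Monday is November 11, 2013.
The following Wednesday is November 13, 2013.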